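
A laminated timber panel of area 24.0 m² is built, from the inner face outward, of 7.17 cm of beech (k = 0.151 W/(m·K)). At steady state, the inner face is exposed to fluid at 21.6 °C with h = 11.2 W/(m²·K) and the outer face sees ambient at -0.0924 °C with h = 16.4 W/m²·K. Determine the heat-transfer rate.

Resistance network (inner→outer):
  R_conv,in = 1/(hA) = 1/(11.2·24.0) = 0.003720 K/W
  R_beech = L/(kA) = 0.0717/(0.151·24.0) = 0.01978 K/W
  R_conv,out = 1/(hA) = 1/(16.4·24.0) = 0.002541 K/W
ΣR = 0.003720 + 0.01978 + 0.002541 = 0.02604 K/W
Q = ΔT/ΣR = (21.6 °C − -0.0924 °C)/0.02604 = 833 W

Q = 833 W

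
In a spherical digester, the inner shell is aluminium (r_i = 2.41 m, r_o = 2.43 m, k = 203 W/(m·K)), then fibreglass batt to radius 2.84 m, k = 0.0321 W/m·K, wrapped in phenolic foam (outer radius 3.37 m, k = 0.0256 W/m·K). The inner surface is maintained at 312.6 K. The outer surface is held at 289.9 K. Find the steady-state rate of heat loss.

Q = 71.1 W

Series thermal resistances, inner to outer:
  R_aluminium = (1/2.41 − 1/2.43)/(4πk) = 0.003415/(4π·203) = 1.339×10^-6 K/W
  R_fibreglass batt = (1/2.43 − 1/2.84)/(4πk) = 0.05941/(4π·0.0321) = 0.1473 K/W
  R_phenolic foam = (1/2.84 − 1/3.37)/(4πk) = 0.05538/(4π·0.0256) = 0.1721 K/W
ΣR = 1.339×10^-6 + 0.1473 + 0.1721 = 0.3194 K/W
Q = ΔT/ΣR = (312.6 K − 289.9 K)/0.3194 = 71.1 W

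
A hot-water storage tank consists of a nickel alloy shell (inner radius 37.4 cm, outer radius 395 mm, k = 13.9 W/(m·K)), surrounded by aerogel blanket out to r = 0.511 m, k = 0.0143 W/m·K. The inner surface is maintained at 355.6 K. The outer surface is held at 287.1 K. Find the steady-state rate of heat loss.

Series thermal resistances, inner to outer:
  R_nickel alloy = (1/0.374 − 1/0.395)/(4πk) = 0.1422/(4π·13.9) = 8.138×10^-4 K/W
  R_aerogel blanket = (1/0.395 − 1/0.511)/(4πk) = 0.5747/(4π·0.0143) = 3.198 K/W
ΣR = 8.138×10^-4 + 3.198 = 3.199 K/W
Q = ΔT/ΣR = (355.6 K − 287.1 K)/3.199 = 21.4 W

Q = 21.4 W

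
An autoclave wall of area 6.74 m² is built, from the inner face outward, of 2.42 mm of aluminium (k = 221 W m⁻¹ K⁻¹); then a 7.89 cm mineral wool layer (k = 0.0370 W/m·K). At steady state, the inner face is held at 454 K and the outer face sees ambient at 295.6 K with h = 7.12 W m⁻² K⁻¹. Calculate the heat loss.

Resistance network (inner→outer):
  R_aluminium = L/(kA) = 0.00242/(221·6.74) = 1.625×10^-6 K/W
  R_mineral wool = L/(kA) = 0.0789/(0.0370·6.74) = 0.3164 K/W
  R_conv,out = 1/(hA) = 1/(7.12·6.74) = 0.02084 K/W
ΣR = 1.625×10^-6 + 0.3164 + 0.02084 = 0.3372 K/W
Q = ΔT/ΣR = (454 K − 295.6 K)/0.3372 = 470 W

Q = 470 W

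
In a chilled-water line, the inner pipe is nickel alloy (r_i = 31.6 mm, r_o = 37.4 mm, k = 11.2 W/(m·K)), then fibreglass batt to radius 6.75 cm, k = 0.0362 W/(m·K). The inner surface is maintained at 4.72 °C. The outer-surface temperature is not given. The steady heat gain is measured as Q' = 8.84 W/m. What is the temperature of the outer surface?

T_out = 27.7 °C

Series resistances:
  R'_nickel alloy = ln(0.0374/0.0316)/(2πk) = 0.1685/(2π·11.2) = 0.002395 m·K/W
  R'_fibreglass batt = ln(0.0675/0.0374)/(2πk) = 0.5905/(2π·0.0362) = 2.596 m·K/W
ΣR = 2.598 m·K/W
ΔT = Q'·ΣR = 8.84 × 2.598 = 22.97 K
Heat flows inward, so T_out = T_in + ΔT = 4.72 + 22.97 = 27.7 °C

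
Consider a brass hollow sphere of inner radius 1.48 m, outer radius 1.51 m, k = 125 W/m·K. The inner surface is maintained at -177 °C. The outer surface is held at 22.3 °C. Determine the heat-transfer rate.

Q = 4πk·ΔT/(1/r₁ − 1/r₂) = 4π × 125 × 199.3 / (1/1.48 − 1/1.51) = 2.33×10^7 W

Q = 23300 kW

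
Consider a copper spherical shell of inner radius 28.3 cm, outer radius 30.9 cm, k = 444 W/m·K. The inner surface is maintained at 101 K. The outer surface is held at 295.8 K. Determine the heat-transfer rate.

Q = 3.66×10^6 W

Q = 4πk·ΔT/(1/r₁ − 1/r₂) = 4π × 444 × 194.8 / (1/0.283 − 1/0.309) = 3.66×10^6 W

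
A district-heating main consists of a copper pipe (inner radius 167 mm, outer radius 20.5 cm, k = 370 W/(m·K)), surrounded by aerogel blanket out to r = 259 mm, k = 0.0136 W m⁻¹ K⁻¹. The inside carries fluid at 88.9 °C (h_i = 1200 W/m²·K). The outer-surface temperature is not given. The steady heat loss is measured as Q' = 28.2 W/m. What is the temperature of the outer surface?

Series resistances:
  R'_conv,in = 1/(2πr h) = 1/(2π·0.167·1200) = 7.942×10^-4 m·K/W
  R'_copper = ln(0.205/0.167)/(2πk) = 0.2050/(2π·370) = 8.819×10^-5 m·K/W
  R'_aerogel blanket = ln(0.259/0.205)/(2πk) = 0.2338/(2π·0.0136) = 2.736 m·K/W
ΣR = 2.737 m·K/W
ΔT = Q'·ΣR = 28.2 × 2.737 = 77.18 K
Heat flows outward, so T_out = T_in − ΔT = 88.9 − 77.18 = 11.7 °C

T_out = 11.7 °C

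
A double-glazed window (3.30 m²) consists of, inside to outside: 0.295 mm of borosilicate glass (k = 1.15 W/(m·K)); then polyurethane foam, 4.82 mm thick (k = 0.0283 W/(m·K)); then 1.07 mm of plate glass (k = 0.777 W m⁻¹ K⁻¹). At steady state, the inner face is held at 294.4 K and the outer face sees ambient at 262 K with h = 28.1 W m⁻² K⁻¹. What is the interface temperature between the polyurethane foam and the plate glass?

Series thermal resistances, inner to outer:
  R_borosilicate glass = L/(kA) = 2.95×10^-4/(1.15·3.30) = 7.773×10^-5 K/W
  R_polyurethane foam = L/(kA) = 0.00482/(0.0283·3.30) = 0.05161 K/W
  R_plate glass = L/(kA) = 0.00107/(0.777·3.30) = 4.173×10^-4 K/W
  R_conv,out = 1/(hA) = 1/(28.1·3.30) = 0.01078 K/W
ΣR = 7.773×10^-5 + 0.05161 + 4.173×10^-4 + 0.01078 = 0.06289 K/W
Q = ΔT/ΣR = (294.4 K − 262 K)/0.06289 = 515.2 W
From the inner boundary to the polyurethane foam/plate glass interface, ΣR_partial = 0.05169 K/W.
T_interface = T_in − Q·ΣR_partial = 294.4 K − (515.2)(0.05169) = 267.77 K

T = 267.77 K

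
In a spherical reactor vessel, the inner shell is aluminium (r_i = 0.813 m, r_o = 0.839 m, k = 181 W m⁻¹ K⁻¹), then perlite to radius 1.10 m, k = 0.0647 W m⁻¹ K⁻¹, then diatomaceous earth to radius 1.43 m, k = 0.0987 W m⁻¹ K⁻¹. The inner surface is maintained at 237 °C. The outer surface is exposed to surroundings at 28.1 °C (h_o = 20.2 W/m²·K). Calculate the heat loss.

Series thermal resistances, inner to outer:
  R_aluminium = (1/0.813 − 1/0.839)/(4πk) = 0.03812/(4π·181) = 1.676×10^-5 K/W
  R_perlite = (1/0.839 − 1/1.10)/(4πk) = 0.2828/(4π·0.0647) = 0.3478 K/W
  R_diatomaceous earth = (1/1.10 − 1/1.43)/(4πk) = 0.2098/(4π·0.0987) = 0.1691 K/W
  R_conv,out = 1/(4πr²h) = 1/(4π·1.43²·20.2) = 0.001926 K/W
ΣR = 1.676×10^-5 + 0.3478 + 0.1691 + 0.001926 = 0.5188 K/W
Q = ΔT/ΣR = (237 °C − 28.1 °C)/0.5188 = 403 W

Q = 403 W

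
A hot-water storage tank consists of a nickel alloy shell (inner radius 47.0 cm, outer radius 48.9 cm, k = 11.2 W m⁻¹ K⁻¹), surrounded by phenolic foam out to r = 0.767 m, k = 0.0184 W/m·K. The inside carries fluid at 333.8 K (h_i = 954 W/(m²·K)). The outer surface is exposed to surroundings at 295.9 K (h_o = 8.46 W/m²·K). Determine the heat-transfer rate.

Series thermal resistances, inner to outer:
  R_conv,in = 1/(4πr²h) = 1/(4π·0.470²·954) = 3.776×10^-4 K/W
  R_nickel alloy = (1/0.470 − 1/0.489)/(4πk) = 0.08267/(4π·11.2) = 5.874×10^-4 K/W
  R_phenolic foam = (1/0.489 − 1/0.767)/(4πk) = 0.7412/(4π·0.0184) = 3.206 K/W
  R_conv,out = 1/(4πr²h) = 1/(4π·0.767²·8.46) = 0.01599 K/W
ΣR = 3.776×10^-4 + 5.874×10^-4 + 3.206 + 0.01599 = 3.223 K/W
Q = ΔT/ΣR = (333.8 K − 295.9 K)/3.223 = 11.8 W

Q = 11.8 W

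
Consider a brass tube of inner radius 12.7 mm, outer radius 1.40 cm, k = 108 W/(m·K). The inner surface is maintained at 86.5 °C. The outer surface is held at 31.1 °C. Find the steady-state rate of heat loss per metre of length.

Q' = 2πk·ΔT/ln(r₂/r₁) = 2π × 108 × 55.4 / ln(0.0140/0.0127) = 3.86×10^5 W/m

Q' = 386 kW/m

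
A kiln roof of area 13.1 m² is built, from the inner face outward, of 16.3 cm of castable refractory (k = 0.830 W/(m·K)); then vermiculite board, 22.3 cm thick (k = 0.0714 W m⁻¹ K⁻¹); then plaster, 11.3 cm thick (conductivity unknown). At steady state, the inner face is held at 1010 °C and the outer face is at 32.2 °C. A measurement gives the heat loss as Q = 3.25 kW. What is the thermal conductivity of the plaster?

ΣR = ΔT/Q = |1010 − 32.2|/3250 = 0.3009 K/W
Known resistances:
  R_castable refractory = L/(kA) = 0.163/(0.830·13.1) = 0.01499 K/W
  R_vermiculite board = L/(kA) = 0.223/(0.0714·13.1) = 0.2384 K/W
R_plaster = ΣR − ΣR_known = 0.3009 − 0.2534 = 0.04750 K/W
L/(kA) = 0.04750 ⇒ k = 0.113/(0.04750·13.1) = 0.182 W/m·K

k = 0.182 W/m·K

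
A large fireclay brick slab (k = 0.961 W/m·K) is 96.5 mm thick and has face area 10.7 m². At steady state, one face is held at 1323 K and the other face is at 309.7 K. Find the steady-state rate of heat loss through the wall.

Q = 1.08×10^5 W

Q = kA·ΔT/L = 0.961 × 10.7 × |1323 K − 309.7 K| / 0.0965 = 1.08×10^5 W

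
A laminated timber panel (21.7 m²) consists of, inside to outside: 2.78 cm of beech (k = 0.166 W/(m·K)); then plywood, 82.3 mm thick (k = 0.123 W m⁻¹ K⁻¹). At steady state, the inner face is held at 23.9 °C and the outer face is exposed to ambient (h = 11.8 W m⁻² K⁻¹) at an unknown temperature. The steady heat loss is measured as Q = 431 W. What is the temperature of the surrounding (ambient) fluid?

Series resistances:
  R_beech = L/(kA) = 0.0278/(0.166·21.7) = 0.007718 K/W
  R_plywood = L/(kA) = 0.0823/(0.123·21.7) = 0.03083 K/W
  R_conv,out = 1/(hA) = 1/(11.8·21.7) = 0.003905 K/W
ΣR = 0.04246 K/W
ΔT = Q·ΣR = 431 × 0.04246 = 18.30 K
Heat flows outward, so T_out = T_in − ΔT = 23.9 − 18.30 = 5.60 °C

T_out = 5.60 °C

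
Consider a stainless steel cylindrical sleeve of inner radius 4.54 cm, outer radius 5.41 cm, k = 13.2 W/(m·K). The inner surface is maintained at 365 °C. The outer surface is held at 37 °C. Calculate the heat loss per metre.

Q' = 2πk·ΔT/ln(r₂/r₁) = 2π × 13.2 × 328 / ln(0.0541/0.0454) = 1.55×10^5 W/m

Q' = 1.55×10^5 W/m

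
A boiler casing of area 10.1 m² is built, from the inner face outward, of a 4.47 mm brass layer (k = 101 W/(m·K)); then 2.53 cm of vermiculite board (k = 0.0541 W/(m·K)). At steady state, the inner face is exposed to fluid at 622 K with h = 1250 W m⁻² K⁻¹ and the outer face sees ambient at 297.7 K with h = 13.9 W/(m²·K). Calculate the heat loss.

Resistance network (inner→outer):
  R_conv,in = 1/(hA) = 1/(1250·10.1) = 7.921×10^-5 K/W
  R_brass = L/(kA) = 0.00447/(101·10.1) = 4.382×10^-6 K/W
  R_vermiculite board = L/(kA) = 0.0253/(0.0541·10.1) = 0.04630 K/W
  R_conv,out = 1/(hA) = 1/(13.9·10.1) = 0.007123 K/W
ΣR = 7.921×10^-5 + 4.382×10^-6 + 0.04630 + 0.007123 = 0.05351 K/W
Q = ΔT/ΣR = (622 K − 297.7 K)/0.05351 = 6060 W

Q = 6060 W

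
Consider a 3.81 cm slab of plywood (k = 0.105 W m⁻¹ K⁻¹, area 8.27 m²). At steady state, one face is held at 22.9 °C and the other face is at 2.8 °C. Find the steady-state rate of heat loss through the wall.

Q = 458 W

Q = kA·ΔT/L = 0.105 × 8.27 × |22.9 °C − 2.8 °C| / 0.0381 = 458 W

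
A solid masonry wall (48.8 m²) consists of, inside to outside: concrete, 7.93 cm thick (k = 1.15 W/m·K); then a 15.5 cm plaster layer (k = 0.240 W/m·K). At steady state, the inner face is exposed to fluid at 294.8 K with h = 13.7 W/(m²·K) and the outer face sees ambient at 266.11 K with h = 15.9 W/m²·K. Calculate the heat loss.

Q = 1650 W

Series thermal resistances, inner to outer:
  R_conv,in = 1/(hA) = 1/(13.7·48.8) = 0.001496 K/W
  R_concrete = L/(kA) = 0.0793/(1.15·48.8) = 0.001413 K/W
  R_plaster = L/(kA) = 0.155/(0.240·48.8) = 0.01323 K/W
  R_conv,out = 1/(hA) = 1/(15.9·48.8) = 0.001289 K/W
ΣR = 0.001496 + 0.001413 + 0.01323 + 0.001289 = 0.01743 K/W
Q = ΔT/ΣR = (294.8 K − 266.11 K)/0.01743 = 1650 W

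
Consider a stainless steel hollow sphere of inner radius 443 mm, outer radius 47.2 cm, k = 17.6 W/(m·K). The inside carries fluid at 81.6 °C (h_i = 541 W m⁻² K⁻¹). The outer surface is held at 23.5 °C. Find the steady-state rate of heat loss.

Q = 42.2 kW

Treat each layer as a resistance in series:
  R_conv,in = 1/(4πr²h) = 1/(4π·0.443²·541) = 7.495×10^-4 K/W
  R_stainless steel = (1/0.443 − 1/0.472)/(4πk) = 0.1387/(4π·17.6) = 6.271×10^-4 K/W
ΣR = 7.495×10^-4 + 6.271×10^-4 = 0.001377 K/W
Q = ΔT/ΣR = (81.6 °C − 23.5 °C)/0.001377 = 42200 W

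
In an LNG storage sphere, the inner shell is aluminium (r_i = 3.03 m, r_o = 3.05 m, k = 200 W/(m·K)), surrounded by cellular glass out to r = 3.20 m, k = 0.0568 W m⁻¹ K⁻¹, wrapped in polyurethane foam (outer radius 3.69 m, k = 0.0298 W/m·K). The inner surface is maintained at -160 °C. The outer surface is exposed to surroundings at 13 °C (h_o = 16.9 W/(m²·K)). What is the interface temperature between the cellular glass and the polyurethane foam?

T = -132 °C

Resistance network (inner→outer):
  R_aluminium = (1/3.03 − 1/3.05)/(4πk) = 0.002164/(4π·200) = 8.611×10^-7 K/W
  R_cellular glass = (1/3.05 − 1/3.20)/(4πk) = 0.01537/(4π·0.0568) = 0.02153 K/W
  R_polyurethane foam = (1/3.20 − 1/3.69)/(4πk) = 0.04150/(4π·0.0298) = 0.1108 K/W
  R_conv,out = 1/(4πr²h) = 1/(4π·3.69²·16.9) = 3.458×10^-4 K/W
ΣR = 8.611×10^-7 + 0.02153 + 0.1108 + 3.458×10^-4 = 0.1327 K/W
Q = ΔT/ΣR = (-160 °C − 13 °C)/0.1327 = -1304 W
From the inner boundary to the cellular glass/polyurethane foam interface, ΣR_partial = 0.02153 K/W.
T_interface = T_in − Q·ΣR_partial = -160 °C − (-1304)(0.02153) = -132 °C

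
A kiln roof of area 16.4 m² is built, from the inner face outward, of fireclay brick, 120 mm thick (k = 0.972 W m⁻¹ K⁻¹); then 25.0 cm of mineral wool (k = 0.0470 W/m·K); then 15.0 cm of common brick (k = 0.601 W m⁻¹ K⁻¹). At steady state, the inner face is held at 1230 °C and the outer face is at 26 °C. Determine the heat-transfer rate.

Q = 3470 W

Resistance network (inner→outer):
  R_fireclay brick = L/(kA) = 0.120/(0.972·16.4) = 0.007528 K/W
  R_mineral wool = L/(kA) = 0.250/(0.0470·16.4) = 0.3243 K/W
  R_common brick = L/(kA) = 0.150/(0.601·16.4) = 0.01522 K/W
ΣR = 0.007528 + 0.3243 + 0.01522 = 0.3470 K/W
Q = ΔT/ΣR = (1230 °C − 26 °C)/0.3470 = 3470 W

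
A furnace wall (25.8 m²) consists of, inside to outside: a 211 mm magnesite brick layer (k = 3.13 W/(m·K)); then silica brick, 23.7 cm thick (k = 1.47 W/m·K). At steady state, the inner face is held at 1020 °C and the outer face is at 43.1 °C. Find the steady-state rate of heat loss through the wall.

Q = 1.10×10^5 W

Resistance network (inner→outer):
  R_magnesite brick = L/(kA) = 0.211/(3.13·25.8) = 0.002613 K/W
  R_silica brick = L/(kA) = 0.237/(1.47·25.8) = 0.006249 K/W
ΣR = 0.002613 + 0.006249 = 0.008862 K/W
Q = ΔT/ΣR = (1020 °C − 43.1 °C)/0.008862 = 1.10×10^5 W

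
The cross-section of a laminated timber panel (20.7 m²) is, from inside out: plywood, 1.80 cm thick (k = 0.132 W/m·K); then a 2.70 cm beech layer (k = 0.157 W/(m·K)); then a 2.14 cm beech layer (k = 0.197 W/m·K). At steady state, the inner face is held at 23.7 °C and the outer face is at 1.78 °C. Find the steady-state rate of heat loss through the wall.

Q = 1090 W

Resistance network (inner→outer):
  R_plywood = L/(kA) = 0.0180/(0.132·20.7) = 0.006588 K/W
  R_beech = L/(kA) = 0.0270/(0.157·20.7) = 0.008308 K/W
  R_beech = L/(kA) = 0.0214/(0.197·20.7) = 0.005248 K/W
ΣR = 0.006588 + 0.008308 + 0.005248 = 0.02014 K/W
Q = ΔT/ΣR = (23.7 °C − 1.78 °C)/0.02014 = 1090 W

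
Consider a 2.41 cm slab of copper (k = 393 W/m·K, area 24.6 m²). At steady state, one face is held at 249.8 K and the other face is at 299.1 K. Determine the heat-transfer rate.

Q = 1.98×10^7 W

Q = kA·ΔT/L = 393 × 24.6 × |249.8 K − 299.1 K| / 0.0241 = 1.98×10^7 W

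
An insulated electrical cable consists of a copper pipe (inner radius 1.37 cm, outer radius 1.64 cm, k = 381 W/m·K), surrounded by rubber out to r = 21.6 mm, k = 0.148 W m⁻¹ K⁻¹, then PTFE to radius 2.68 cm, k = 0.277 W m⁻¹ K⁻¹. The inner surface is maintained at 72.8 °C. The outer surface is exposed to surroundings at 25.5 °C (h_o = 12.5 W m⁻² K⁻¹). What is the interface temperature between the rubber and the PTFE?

T = 57.1 °C

Treat each layer as a resistance in series:
  R'_copper = ln(0.0164/0.0137)/(2πk) = 0.1799/(2π·381) = 7.514×10^-5 m·K/W
  R'_rubber = ln(0.0216/0.0164)/(2πk) = 0.2754/(2π·0.148) = 0.2962 m·K/W
  R'_PTFE = ln(0.0268/0.0216)/(2πk) = 0.2157/(2π·0.277) = 0.1239 m·K/W
  R'_conv,out = 1/(2πr h) = 1/(2π·0.0268·12.5) = 0.4751 m·K/W
ΣR = 7.514×10^-5 + 0.2962 + 0.1239 + 0.4751 = 0.8953 m·K/W
Q' = ΔT/ΣR = (72.8 °C − 25.5 °C)/0.8953 = 52.83 W/m
From the inner boundary to the rubber/PTFE interface, ΣR_partial = 0.2963 m·K/W.
T_interface = T_in − Q'·ΣR_partial = 72.8 °C − (52.83)(0.2963) = 57.1 °C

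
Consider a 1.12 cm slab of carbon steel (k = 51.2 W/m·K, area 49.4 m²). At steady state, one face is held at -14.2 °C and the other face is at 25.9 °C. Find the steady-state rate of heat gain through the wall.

Q = kA·ΔT/L = 51.2 × 49.4 × |-14.2 °C − 25.9 °C| / 0.0112 = 9.06×10^6 W

Q = 9060 kW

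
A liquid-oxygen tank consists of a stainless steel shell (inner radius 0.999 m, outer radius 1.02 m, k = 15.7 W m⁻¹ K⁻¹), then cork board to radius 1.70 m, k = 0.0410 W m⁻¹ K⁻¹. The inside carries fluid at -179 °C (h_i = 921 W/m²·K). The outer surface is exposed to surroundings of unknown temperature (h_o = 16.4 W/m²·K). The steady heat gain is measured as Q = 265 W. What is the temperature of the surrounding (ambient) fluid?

Series resistances:
  R_conv,in = 1/(4πr²h) = 1/(4π·0.999²·921) = 8.658×10^-5 K/W
  R_stainless steel = (1/0.999 − 1/1.02)/(4πk) = 0.02061/(4π·15.7) = 1.045×10^-4 K/W
  R_cork board = (1/1.02 − 1/1.70)/(4πk) = 0.3922/(4π·0.0410) = 0.7611 K/W
  R_conv,out = 1/(4πr²h) = 1/(4π·1.70²·16.4) = 0.001679 K/W
ΣR = 0.7630 K/W
ΔT = Q·ΣR = 265 × 0.7630 = 202.2 K
Heat flows inward, so T_out = T_in + ΔT = -179 + 202.2 = 23.2 °C

T_out = 23.2 °C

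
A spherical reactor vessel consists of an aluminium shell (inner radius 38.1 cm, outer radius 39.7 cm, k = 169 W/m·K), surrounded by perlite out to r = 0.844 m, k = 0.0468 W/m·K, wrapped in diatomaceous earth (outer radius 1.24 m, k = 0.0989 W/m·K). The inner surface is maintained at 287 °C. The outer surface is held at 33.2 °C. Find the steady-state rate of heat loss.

Series thermal resistances, inner to outer:
  R_aluminium = (1/0.381 − 1/0.397)/(4πk) = 0.1058/(4π·169) = 4.981×10^-5 K/W
  R_perlite = (1/0.397 − 1/0.844)/(4πk) = 1.334/(4π·0.0468) = 2.268 K/W
  R_diatomaceous earth = (1/0.844 − 1/1.24)/(4πk) = 0.3784/(4π·0.0989) = 0.3045 K/W
ΣR = 4.981×10^-5 + 2.268 + 0.3045 = 2.573 K/W
Q = ΔT/ΣR = (287 °C − 33.2 °C)/2.573 = 98.6 W

Q = 98.6 W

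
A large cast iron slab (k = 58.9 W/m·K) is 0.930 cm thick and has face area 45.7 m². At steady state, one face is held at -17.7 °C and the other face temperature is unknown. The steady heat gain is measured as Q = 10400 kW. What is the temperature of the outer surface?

Series resistances:
  R_cast iron = L/(kA) = 0.00930/(58.9·45.7) = 3.455×10^-6 K/W
ΣR = 3.455×10^-6 K/W
ΔT = Q·ΣR = 1.04×10^7 × 3.455×10^-6 = 35.93 K
Heat flows inward, so T_out = T_in + ΔT = -17.7 + 35.93 = 18.2 °C

T_out = 18.2 °C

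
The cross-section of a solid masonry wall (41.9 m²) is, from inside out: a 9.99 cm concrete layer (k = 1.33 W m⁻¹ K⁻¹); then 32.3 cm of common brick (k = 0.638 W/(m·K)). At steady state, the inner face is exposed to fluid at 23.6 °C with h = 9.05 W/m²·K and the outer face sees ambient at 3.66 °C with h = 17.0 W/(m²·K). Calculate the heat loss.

Q = 1110 W

Series thermal resistances, inner to outer:
  R_conv,in = 1/(hA) = 1/(9.05·41.9) = 0.002637 K/W
  R_concrete = L/(kA) = 0.0999/(1.33·41.9) = 0.001793 K/W
  R_common brick = L/(kA) = 0.323/(0.638·41.9) = 0.01208 K/W
  R_conv,out = 1/(hA) = 1/(17.0·41.9) = 0.001404 K/W
ΣR = 0.002637 + 0.001793 + 0.01208 + 0.001404 = 0.01791 K/W
Q = ΔT/ΣR = (23.6 °C − 3.66 °C)/0.01791 = 1110 W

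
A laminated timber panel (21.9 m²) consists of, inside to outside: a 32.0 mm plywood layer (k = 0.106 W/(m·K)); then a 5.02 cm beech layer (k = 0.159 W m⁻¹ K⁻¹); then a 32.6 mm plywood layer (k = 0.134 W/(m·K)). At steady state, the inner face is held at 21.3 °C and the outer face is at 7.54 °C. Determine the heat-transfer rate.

Q = 350 W

Series thermal resistances, inner to outer:
  R_plywood = L/(kA) = 0.0320/(0.106·21.9) = 0.01378 K/W
  R_beech = L/(kA) = 0.0502/(0.159·21.9) = 0.01442 K/W
  R_plywood = L/(kA) = 0.0326/(0.134·21.9) = 0.01111 K/W
ΣR = 0.01378 + 0.01442 + 0.01111 = 0.03931 K/W
Q = ΔT/ΣR = (21.3 °C − 7.54 °C)/0.03931 = 350 W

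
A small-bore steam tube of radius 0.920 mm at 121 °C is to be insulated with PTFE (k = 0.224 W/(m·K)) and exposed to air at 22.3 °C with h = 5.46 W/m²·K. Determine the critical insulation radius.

r_cr = 4.10 cm

For a cylinder, r_cr = k_ins/h = 0.224/5.46 = 0.0410 m = 4.10 cm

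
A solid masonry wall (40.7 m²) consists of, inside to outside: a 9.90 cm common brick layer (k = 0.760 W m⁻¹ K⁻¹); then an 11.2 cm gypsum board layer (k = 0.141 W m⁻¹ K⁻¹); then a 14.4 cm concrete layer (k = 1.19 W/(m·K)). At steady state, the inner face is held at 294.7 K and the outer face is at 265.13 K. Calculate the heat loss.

Q = 1150 W

Series thermal resistances, inner to outer:
  R_common brick = L/(kA) = 0.0990/(0.760·40.7) = 0.003201 K/W
  R_gypsum board = L/(kA) = 0.112/(0.141·40.7) = 0.01952 K/W
  R_concrete = L/(kA) = 0.144/(1.19·40.7) = 0.002973 K/W
ΣR = 0.003201 + 0.01952 + 0.002973 = 0.02569 K/W
Q = ΔT/ΣR = (294.7 K − 265.13 K)/0.02569 = 1150 W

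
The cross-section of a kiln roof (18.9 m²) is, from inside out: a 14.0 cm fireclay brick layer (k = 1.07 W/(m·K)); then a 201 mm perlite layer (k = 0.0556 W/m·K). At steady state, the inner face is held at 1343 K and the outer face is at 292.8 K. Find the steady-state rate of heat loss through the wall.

Q = 5300 W

Resistance network (inner→outer):
  R_fireclay brick = L/(kA) = 0.140/(1.07·18.9) = 0.006923 K/W
  R_perlite = L/(kA) = 0.201/(0.0556·18.9) = 0.1913 K/W
ΣR = 0.006923 + 0.1913 = 0.1982 K/W
Q = ΔT/ΣR = (1343 K − 292.8 K)/0.1982 = 5300 W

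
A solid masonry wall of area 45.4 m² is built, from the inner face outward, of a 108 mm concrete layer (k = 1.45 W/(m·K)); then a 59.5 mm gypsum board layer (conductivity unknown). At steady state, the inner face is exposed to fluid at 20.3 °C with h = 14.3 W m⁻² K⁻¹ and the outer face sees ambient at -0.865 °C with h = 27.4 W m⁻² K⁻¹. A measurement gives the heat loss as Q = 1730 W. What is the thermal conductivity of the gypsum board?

k = 0.159 W/m·K

ΣR = ΔT/Q = |20.3 − -0.865|/1730 = 0.01223 K/W
Known resistances:
  R_conv,in = 1/(hA) = 1/(14.3·45.4) = 0.001540 K/W
  R_concrete = L/(kA) = 0.108/(1.45·45.4) = 0.001641 K/W
  R_conv,out = 1/(hA) = 1/(27.4·45.4) = 8.039×10^-4 K/W
R_gypsum board = ΣR − ΣR_known = 0.01223 − 0.003985 = 0.008245 K/W
L/(kA) = 0.008245 ⇒ k = 0.0595/(0.008245·45.4) = 0.159 W/m·K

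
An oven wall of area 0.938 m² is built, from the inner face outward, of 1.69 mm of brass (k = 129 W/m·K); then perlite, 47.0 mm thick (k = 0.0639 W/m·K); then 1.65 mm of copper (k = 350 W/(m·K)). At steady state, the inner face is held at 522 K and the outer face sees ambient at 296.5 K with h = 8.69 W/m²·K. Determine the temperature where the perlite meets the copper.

T = 327.0 K

Resistance network (inner→outer):
  R_brass = L/(kA) = 0.00169/(129·0.938) = 1.397×10^-5 K/W
  R_perlite = L/(kA) = 0.0470/(0.0639·0.938) = 0.7841 K/W
  R_copper = L/(kA) = 0.00165/(350·0.938) = 5.026×10^-6 K/W
  R_conv,out = 1/(hA) = 1/(8.69·0.938) = 0.1227 K/W
ΣR = 1.397×10^-5 + 0.7841 + 5.026×10^-6 + 0.1227 = 0.9068 K/W
Q = ΔT/ΣR = (522 K − 296.5 K)/0.9068 = 248.7 W
From the inner boundary to the perlite/copper interface, ΣR_partial = 0.7841 K/W.
T_interface = T_in − Q·ΣR_partial = 522 K − (248.7)(0.7841) = 327.0 K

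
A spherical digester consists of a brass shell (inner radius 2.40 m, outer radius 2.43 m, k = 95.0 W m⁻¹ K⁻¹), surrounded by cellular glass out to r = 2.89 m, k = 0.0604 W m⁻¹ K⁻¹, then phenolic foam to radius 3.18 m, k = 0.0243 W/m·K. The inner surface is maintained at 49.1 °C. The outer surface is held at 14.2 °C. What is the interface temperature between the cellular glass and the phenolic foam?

T = 33.2 °C

Series thermal resistances, inner to outer:
  R_brass = (1/2.40 − 1/2.43)/(4πk) = 0.005144/(4π·95.0) = 4.309×10^-6 K/W
  R_cellular glass = (1/2.43 − 1/2.89)/(4πk) = 0.06550/(4π·0.0604) = 0.08630 K/W
  R_phenolic foam = (1/2.89 − 1/3.18)/(4πk) = 0.03156/(4π·0.0243) = 0.1033 K/W
ΣR = 4.309×10^-6 + 0.08630 + 0.1033 = 0.1896 K/W
Q = ΔT/ΣR = (49.1 °C − 14.2 °C)/0.1896 = 184.1 W
From the inner boundary to the cellular glass/phenolic foam interface, ΣR_partial = 0.08630 K/W.
T_interface = T_in − Q·ΣR_partial = 49.1 °C − (184.1)(0.08630) = 33.2 °C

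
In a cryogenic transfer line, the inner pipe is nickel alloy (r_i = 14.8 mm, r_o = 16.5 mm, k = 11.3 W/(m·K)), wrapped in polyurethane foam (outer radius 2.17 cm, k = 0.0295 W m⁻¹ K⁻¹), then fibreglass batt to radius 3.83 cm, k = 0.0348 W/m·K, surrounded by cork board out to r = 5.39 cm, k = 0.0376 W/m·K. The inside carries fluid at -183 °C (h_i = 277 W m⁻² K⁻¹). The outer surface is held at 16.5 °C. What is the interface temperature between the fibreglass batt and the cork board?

T = -35.4 °C

Treat each layer as a resistance in series:
  R'_conv,in = 1/(2πr h) = 1/(2π·0.0148·277) = 0.03882 m·K/W
  R'_nickel alloy = ln(0.0165/0.0148)/(2πk) = 0.1087/(2π·11.3) = 0.001531 m·K/W
  R'_polyurethane foam = ln(0.0217/0.0165)/(2πk) = 0.2740/(2π·0.0295) = 1.478 m·K/W
  R'_fibreglass batt = ln(0.0383/0.0217)/(2πk) = 0.5681/(2π·0.0348) = 2.598 m·K/W
  R'_cork board = ln(0.0539/0.0383)/(2πk) = 0.3417/(2π·0.0376) = 1.446 m·K/W
ΣR = 0.03882 + 0.001531 + 1.478 + 2.598 + 1.446 = 5.562 m·K/W
Q' = ΔT/ΣR = (-183 °C − 16.5 °C)/5.562 = -35.87 W/m
From the inner boundary to the fibreglass batt/cork board interface, ΣR_partial = 4.116 m·K/W.
T_interface = T_in − Q'·ΣR_partial = -183 °C − (-35.87)(4.116) = -35.4 °C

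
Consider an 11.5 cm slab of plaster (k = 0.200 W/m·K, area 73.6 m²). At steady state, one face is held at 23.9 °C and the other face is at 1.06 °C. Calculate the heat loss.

Q = kA·ΔT/L = 0.200 × 73.6 × |23.9 °C − 1.06 °C| / 0.115 = 2920 W

Q = 2.92 kW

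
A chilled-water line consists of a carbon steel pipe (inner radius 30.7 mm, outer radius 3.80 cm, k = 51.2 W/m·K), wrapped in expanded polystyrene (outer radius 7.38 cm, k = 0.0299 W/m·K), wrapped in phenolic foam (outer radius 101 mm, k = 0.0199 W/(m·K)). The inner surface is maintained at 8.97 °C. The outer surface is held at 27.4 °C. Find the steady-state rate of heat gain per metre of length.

Q' = 3.05 W/m

Series thermal resistances, inner to outer:
  R'_carbon steel = ln(0.0380/0.0307)/(2πk) = 0.2133/(2π·51.2) = 6.631×10^-4 m·K/W
  R'_expanded polystyrene = ln(0.0738/0.0380)/(2πk) = 0.6638/(2π·0.0299) = 3.533 m·K/W
  R'_phenolic foam = ln(0.101/0.0738)/(2πk) = 0.3138/(2π·0.0199) = 2.509 m·K/W
ΣR = 6.631×10^-4 + 3.533 + 2.509 = 6.043 m·K/W
Q' = ΔT/ΣR = (8.97 °C − 27.4 °C)/6.043 = -3.05 W/m
(Negative Q' ⇒ heat flows inward; heat gain = 3.05 W/m.)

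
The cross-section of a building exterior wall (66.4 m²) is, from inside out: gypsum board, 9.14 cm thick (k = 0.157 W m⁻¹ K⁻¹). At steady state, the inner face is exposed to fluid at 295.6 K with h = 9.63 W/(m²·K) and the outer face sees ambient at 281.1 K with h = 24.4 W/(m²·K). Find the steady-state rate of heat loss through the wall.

Resistance network (inner→outer):
  R_conv,in = 1/(hA) = 1/(9.63·66.4) = 0.001564 K/W
  R_gypsum board = L/(kA) = 0.0914/(0.157·66.4) = 0.008768 K/W
  R_conv,out = 1/(hA) = 1/(24.4·66.4) = 6.172×10^-4 K/W
ΣR = 0.001564 + 0.008768 + 6.172×10^-4 = 0.01095 K/W
Q = ΔT/ΣR = (295.6 K − 281.1 K)/0.01095 = 1320 W

Q = 1320 W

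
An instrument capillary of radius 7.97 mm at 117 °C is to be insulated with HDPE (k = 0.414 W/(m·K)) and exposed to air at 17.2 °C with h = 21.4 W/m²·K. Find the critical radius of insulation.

r_cr = 1.93 cm

For a cylinder, r_cr = k_ins/h = 0.414/21.4 = 0.0193 m = 1.93 cm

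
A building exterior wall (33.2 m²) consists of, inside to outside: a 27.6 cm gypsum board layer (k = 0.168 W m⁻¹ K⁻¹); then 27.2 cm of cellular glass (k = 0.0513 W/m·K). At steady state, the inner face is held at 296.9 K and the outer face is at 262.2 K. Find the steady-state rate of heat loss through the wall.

Series thermal resistances, inner to outer:
  R_gypsum board = L/(kA) = 0.276/(0.168·33.2) = 0.04948 K/W
  R_cellular glass = L/(kA) = 0.272/(0.0513·33.2) = 0.1597 K/W
ΣR = 0.04948 + 0.1597 = 0.2092 K/W
Q = ΔT/ΣR = (296.9 K − 262.2 K)/0.2092 = 166 W

Q = 166 W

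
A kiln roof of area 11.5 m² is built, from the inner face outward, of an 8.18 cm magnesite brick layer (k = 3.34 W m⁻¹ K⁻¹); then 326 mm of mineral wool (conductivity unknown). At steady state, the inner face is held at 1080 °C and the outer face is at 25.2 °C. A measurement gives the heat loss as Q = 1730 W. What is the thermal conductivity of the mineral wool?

k = 0.0467 W/m·K

ΣR = ΔT/Q = |1080 − 25.2|/1730 = 0.6097 K/W
Known resistances:
  R_magnesite brick = L/(kA) = 0.0818/(3.34·11.5) = 0.002130 K/W
R_mineral wool = ΣR − ΣR_known = 0.6097 − 0.002130 = 0.6076 K/W
L/(kA) = 0.6076 ⇒ k = 0.326/(0.6076·11.5) = 0.0467 W/m·K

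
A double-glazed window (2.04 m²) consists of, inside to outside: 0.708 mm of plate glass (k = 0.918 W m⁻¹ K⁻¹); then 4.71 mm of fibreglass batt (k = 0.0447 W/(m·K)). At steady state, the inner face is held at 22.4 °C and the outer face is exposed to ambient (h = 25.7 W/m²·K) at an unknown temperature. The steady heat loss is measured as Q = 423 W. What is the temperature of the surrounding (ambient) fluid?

Series resistances:
  R_plate glass = L/(kA) = 7.08×10^-4/(0.918·2.04) = 3.781×10^-4 K/W
  R_fibreglass batt = L/(kA) = 0.00471/(0.0447·2.04) = 0.05165 K/W
  R_conv,out = 1/(hA) = 1/(25.7·2.04) = 0.01907 K/W
ΣR = 0.07110 K/W
ΔT = Q·ΣR = 423 × 0.07110 = 30.08 K
Heat flows outward, so T_out = T_in − ΔT = 22.4 − 30.08 = -7.68 °C

T_out = -7.68 °C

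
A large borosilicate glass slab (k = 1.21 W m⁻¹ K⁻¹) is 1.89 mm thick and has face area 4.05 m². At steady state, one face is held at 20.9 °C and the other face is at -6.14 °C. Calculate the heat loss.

Q = kA·ΔT/L = 1.21 × 4.05 × |20.9 °C − -6.14 °C| / 0.00189 = 70100 W

Q = 70100 W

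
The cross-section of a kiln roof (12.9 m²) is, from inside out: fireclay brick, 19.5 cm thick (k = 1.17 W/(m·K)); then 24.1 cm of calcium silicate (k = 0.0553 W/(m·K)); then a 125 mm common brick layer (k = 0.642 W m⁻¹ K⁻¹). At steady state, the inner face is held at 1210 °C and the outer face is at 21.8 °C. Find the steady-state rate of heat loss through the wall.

Q = 3250 W

Treat each layer as a resistance in series:
  R_fireclay brick = L/(kA) = 0.195/(1.17·12.9) = 0.01292 K/W
  R_calcium silicate = L/(kA) = 0.241/(0.0553·12.9) = 0.3378 K/W
  R_common brick = L/(kA) = 0.125/(0.642·12.9) = 0.01509 K/W
ΣR = 0.01292 + 0.3378 + 0.01509 = 0.3658 K/W
Q = ΔT/ΣR = (1210 °C − 21.8 °C)/0.3658 = 3250 W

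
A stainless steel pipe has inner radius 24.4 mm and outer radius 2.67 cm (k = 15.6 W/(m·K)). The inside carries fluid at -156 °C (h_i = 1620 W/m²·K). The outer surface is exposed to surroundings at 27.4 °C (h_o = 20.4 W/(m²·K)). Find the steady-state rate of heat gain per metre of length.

Resistance network (inner→outer):
  R'_conv,in = 1/(2πr h) = 1/(2π·0.0244·1620) = 0.004026 m·K/W
  R'_stainless steel = ln(0.0267/0.0244)/(2πk) = 0.09008/(2π·15.6) = 9.190×10^-4 m·K/W
  R'_conv,out = 1/(2πr h) = 1/(2π·0.0267·20.4) = 0.2922 m·K/W
ΣR = 0.004026 + 9.190×10^-4 + 0.2922 = 0.2971 m·K/W
Q' = ΔT/ΣR = (-156 °C − 27.4 °C)/0.2971 = -617 W/m
(Negative Q' ⇒ heat flows inward; heat gain = 617 W/m.)

Q' = 617 W/m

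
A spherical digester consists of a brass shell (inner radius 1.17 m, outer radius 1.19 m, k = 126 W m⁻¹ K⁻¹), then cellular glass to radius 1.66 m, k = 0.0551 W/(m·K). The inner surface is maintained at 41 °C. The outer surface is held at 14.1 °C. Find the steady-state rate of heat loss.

Q = 78.3 W

Treat each layer as a resistance in series:
  R_brass = (1/1.17 − 1/1.19)/(4πk) = 0.01436/(4π·126) = 9.072×10^-6 K/W
  R_cellular glass = (1/1.19 − 1/1.66)/(4πk) = 0.2379/(4π·0.0551) = 0.3436 K/W
ΣR = 9.072×10^-6 + 0.3436 = 0.3436 K/W
Q = ΔT/ΣR = (41 °C − 14.1 °C)/0.3436 = 78.3 W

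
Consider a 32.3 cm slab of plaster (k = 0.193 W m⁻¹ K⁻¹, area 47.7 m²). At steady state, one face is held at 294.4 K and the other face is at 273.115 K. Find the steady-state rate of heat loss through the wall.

Q = 607 W

Q = kA·ΔT/L = 0.193 × 47.7 × |294.4 K − 273.115 K| / 0.323 = 607 W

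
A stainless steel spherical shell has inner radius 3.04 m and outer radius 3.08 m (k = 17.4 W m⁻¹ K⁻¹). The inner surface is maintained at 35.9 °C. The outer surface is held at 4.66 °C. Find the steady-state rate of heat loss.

Q = 4πk·ΔT/(1/r₁ − 1/r₂) = 4π × 17.4 × 31.24 / (1/3.04 − 1/3.08) = 1.60×10^6 W

Q = 1.60×10^6 W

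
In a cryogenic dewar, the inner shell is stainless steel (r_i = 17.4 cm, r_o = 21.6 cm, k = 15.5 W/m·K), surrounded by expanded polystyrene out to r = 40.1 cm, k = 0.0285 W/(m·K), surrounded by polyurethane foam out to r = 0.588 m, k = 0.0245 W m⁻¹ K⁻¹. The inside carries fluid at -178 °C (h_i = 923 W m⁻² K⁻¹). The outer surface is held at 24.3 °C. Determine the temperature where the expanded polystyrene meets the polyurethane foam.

Series thermal resistances, inner to outer:
  R_conv,in = 1/(4πr²h) = 1/(4π·0.174²·923) = 0.002848 K/W
  R_stainless steel = (1/0.174 − 1/0.216)/(4πk) = 1.117/(4π·15.5) = 0.005737 K/W
  R_expanded polystyrene = (1/0.216 − 1/0.401)/(4πk) = 2.136/(4π·0.0285) = 5.964 K/W
  R_polyurethane foam = (1/0.401 − 1/0.588)/(4πk) = 0.7931/(4π·0.0245) = 2.576 K/W
ΣR = 0.002848 + 0.005737 + 5.964 + 2.576 = 8.549 K/W
Q = ΔT/ΣR = (-178 °C − 24.3 °C)/8.549 = -23.66 W
From the inner boundary to the expanded polystyrene/polyurethane foam interface, ΣR_partial = 5.973 K/W.
T_interface = T_in − Q·ΣR_partial = -178 °C − (-23.66)(5.973) = -36.7 °C

T = -36.7 °C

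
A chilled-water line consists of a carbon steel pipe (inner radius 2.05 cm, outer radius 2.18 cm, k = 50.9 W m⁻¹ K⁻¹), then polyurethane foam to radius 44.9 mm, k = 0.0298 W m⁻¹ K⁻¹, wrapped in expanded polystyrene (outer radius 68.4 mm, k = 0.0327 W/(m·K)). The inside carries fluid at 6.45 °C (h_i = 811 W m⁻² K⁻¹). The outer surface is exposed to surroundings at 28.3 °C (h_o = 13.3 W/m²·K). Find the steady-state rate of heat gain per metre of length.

Q' = 3.59 W/m

Series thermal resistances, inner to outer:
  R'_conv,in = 1/(2πr h) = 1/(2π·0.0205·811) = 0.009573 m·K/W
  R'_carbon steel = ln(0.0218/0.0205)/(2πk) = 0.06149/(2π·50.9) = 1.923×10^-4 m·K/W
  R'_polyurethane foam = ln(0.0449/0.0218)/(2πk) = 0.7225/(2π·0.0298) = 3.859 m·K/W
  R'_expanded polystyrene = ln(0.0684/0.0449)/(2πk) = 0.4209/(2π·0.0327) = 2.049 m·K/W
  R'_conv,out = 1/(2πr h) = 1/(2π·0.0684·13.3) = 0.1749 m·K/W
ΣR = 0.009573 + 1.923×10^-4 + 3.859 + 2.049 + 0.1749 = 6.093 m·K/W
Q' = ΔT/ΣR = (6.45 °C − 28.3 °C)/6.093 = -3.59 W/m
(Negative Q' ⇒ heat flows inward; heat gain = 3.59 W/m.)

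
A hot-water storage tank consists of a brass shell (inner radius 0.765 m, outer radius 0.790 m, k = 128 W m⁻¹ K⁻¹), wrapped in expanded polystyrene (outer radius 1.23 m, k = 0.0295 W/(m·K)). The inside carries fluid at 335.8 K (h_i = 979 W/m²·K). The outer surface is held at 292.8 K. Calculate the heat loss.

Q = 35.2 W

Resistance network (inner→outer):
  R_conv,in = 1/(4πr²h) = 1/(4π·0.765²·979) = 1.389×10^-4 K/W
  R_brass = (1/0.765 − 1/0.790)/(4πk) = 0.04137/(4π·128) = 2.572×10^-5 K/W
  R_expanded polystyrene = (1/0.790 − 1/1.23)/(4πk) = 0.4528/(4π·0.0295) = 1.221 K/W
ΣR = 1.389×10^-4 + 2.572×10^-5 + 1.221 = 1.221 K/W
Q = ΔT/ΣR = (335.8 K − 292.8 K)/1.221 = 35.2 W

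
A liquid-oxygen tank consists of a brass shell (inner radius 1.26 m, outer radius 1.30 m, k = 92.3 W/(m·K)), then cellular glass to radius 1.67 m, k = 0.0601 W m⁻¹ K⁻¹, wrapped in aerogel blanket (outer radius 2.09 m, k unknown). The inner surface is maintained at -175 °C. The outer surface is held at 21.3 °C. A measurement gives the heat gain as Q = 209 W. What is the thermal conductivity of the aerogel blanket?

k = 0.0134 W/m·K

ΣR = ΔT/Q = |-175 − 21.3|/209 = 0.9392 K/W
Known resistances:
  R_brass = (1/1.26 − 1/1.30)/(4πk) = 0.02442/(4π·92.3) = 2.105×10^-5 K/W
  R_cellular glass = (1/1.30 − 1/1.67)/(4πk) = 0.1704/(4π·0.0601) = 0.2257 K/W
R_aerogel blanket = ΣR − ΣR_known = 0.9392 − 0.2257 = 0.7135 K/W
(1/r₁−1/r₂)/(4πk) = 0.7135 ⇒ k = 0.1203/(4π·0.7135) = 0.0134 W/m·K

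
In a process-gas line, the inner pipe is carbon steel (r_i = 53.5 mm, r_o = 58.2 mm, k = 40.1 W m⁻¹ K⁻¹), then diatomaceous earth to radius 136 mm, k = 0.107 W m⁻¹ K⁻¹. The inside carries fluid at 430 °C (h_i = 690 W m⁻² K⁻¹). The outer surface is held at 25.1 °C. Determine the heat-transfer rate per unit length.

Series thermal resistances, inner to outer:
  R'_conv,in = 1/(2πr h) = 1/(2π·0.0535·690) = 0.004311 m·K/W
  R'_carbon steel = ln(0.0582/0.0535)/(2πk) = 0.08420/(2π·40.1) = 3.342×10^-4 m·K/W
  R'_diatomaceous earth = ln(0.136/0.0582)/(2πk) = 0.8488/(2π·0.107) = 1.262 m·K/W
ΣR = 0.004311 + 3.342×10^-4 + 1.262 = 1.267 m·K/W
Q' = ΔT/ΣR = (430 °C − 25.1 °C)/1.267 = 320 W/m

Q' = 320 W/m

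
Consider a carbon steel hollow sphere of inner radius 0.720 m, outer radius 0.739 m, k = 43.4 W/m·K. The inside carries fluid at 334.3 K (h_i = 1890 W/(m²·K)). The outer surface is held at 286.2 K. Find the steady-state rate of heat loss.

Resistance network (inner→outer):
  R_conv,in = 1/(4πr²h) = 1/(4π·0.720²·1890) = 8.122×10^-5 K/W
  R_carbon steel = (1/0.720 − 1/0.739)/(4πk) = 0.03571/(4π·43.4) = 6.548×10^-5 K/W
ΣR = 8.122×10^-5 + 6.548×10^-5 = 1.467×10^-4 K/W
Q = ΔT/ΣR = (334.3 K − 286.2 K)/1.467×10^-4 = 3.28×10^5 W

Q = 3.28×10^5 W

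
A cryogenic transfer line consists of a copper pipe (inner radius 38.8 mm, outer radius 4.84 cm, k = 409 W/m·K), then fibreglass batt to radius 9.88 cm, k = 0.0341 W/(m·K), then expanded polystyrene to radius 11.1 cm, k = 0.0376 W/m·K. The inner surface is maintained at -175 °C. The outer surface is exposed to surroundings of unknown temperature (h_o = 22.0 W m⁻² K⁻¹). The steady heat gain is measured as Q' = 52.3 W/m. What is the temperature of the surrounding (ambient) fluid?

T_out = 28.4 °C

Sum the resistances:
  R'_copper = ln(0.0484/0.0388)/(2πk) = 0.2211/(2π·409) = 8.603×10^-5 m·K/W
  R'_fibreglass batt = ln(0.0988/0.0484)/(2πk) = 0.7136/(2π·0.0341) = 3.331 m·K/W
  R'_expanded polystyrene = ln(0.111/0.0988)/(2πk) = 0.1164/(2π·0.0376) = 0.4928 m·K/W
  R'_conv,out = 1/(2πr h) = 1/(2π·0.111·22.0) = 0.06517 m·K/W
ΣR = 3.889 m·K/W
ΔT = Q'·ΣR = 52.3 × 3.889 = 203.4 K
Heat flows inward, so T_out = T_in + ΔT = -175 + 203.4 = 28.4 °C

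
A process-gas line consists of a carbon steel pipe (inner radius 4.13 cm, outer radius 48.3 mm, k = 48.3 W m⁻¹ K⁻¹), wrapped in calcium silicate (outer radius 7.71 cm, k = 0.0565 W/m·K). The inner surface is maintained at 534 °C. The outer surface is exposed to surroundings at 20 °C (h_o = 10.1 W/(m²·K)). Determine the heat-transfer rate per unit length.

Q' = 338 W/m

Resistance network (inner→outer):
  R'_carbon steel = ln(0.0483/0.0413)/(2πk) = 0.1566/(2π·48.3) = 5.159×10^-4 m·K/W
  R'_calcium silicate = ln(0.0771/0.0483)/(2πk) = 0.4677/(2π·0.0565) = 1.317 m·K/W
  R'_conv,out = 1/(2πr h) = 1/(2π·0.0771·10.1) = 0.2044 m·K/W
ΣR = 5.159×10^-4 + 1.317 + 0.2044 = 1.522 m·K/W
Q' = ΔT/ΣR = (534 °C − 20 °C)/1.522 = 338 W/m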